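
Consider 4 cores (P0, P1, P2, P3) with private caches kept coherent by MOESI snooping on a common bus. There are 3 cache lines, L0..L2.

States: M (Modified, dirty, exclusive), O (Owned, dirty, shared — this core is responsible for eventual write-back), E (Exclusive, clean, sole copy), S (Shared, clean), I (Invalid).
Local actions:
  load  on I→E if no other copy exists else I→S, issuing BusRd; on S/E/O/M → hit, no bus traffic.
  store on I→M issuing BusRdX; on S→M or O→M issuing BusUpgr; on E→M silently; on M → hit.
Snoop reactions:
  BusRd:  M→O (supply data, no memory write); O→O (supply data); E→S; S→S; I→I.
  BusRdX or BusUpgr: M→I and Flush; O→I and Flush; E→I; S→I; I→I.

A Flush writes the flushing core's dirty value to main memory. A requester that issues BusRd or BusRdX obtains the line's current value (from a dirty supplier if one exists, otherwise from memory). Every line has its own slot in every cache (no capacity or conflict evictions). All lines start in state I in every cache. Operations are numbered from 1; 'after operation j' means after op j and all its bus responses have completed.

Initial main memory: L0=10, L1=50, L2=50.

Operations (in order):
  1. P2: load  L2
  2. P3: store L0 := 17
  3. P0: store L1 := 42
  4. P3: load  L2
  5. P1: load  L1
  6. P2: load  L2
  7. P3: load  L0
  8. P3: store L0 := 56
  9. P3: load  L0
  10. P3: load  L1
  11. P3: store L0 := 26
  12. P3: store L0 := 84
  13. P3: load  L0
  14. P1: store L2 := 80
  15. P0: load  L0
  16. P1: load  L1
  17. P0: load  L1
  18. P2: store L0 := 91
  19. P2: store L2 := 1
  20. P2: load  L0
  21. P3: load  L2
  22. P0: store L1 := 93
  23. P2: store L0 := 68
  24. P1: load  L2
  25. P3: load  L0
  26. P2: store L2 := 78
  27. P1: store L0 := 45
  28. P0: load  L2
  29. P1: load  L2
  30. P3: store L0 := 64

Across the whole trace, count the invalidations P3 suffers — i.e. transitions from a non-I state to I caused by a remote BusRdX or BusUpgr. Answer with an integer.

invalidations = 5

step 1: P2: load  L2  ⟶  IIEI  (L2)  txn=BusRd  M[L2]=50
step 2: P3: store L0 := 17  ⟶  IIIM  (L0)  txn=BusRdX  M[L0]=10
step 3: P0: store L1 := 42  ⟶  MIII  (L1)  txn=BusRdX  M[L1]=50
step 4: P3: load  L2  ⟶  IISS  (L2)  txn=BusRd  M[L2]=50
step 5: P1: load  L1  ⟶  OSII  (L1)  txn=BusRd  M[L1]=50
step 6: P2: load  L2  ⟶  IISS  (L2)  txn=∅  M[L2]=50
step 7: P3: load  L0  ⟶  IIIM  (L0)  txn=∅  M[L0]=10
step 8: P3: store L0 := 56  ⟶  IIIM  (L0)  txn=∅  M[L0]=10
step 9: P3: load  L0  ⟶  IIIM  (L0)  txn=∅  M[L0]=10
step 10: P3: load  L1  ⟶  OSIS  (L1)  txn=BusRd  M[L1]=50
step 11: P3: store L0 := 26  ⟶  IIIM  (L0)  txn=∅  M[L0]=10
step 12: P3: store L0 := 84  ⟶  IIIM  (L0)  txn=∅  M[L0]=10
step 13: P3: load  L0  ⟶  IIIM  (L0)  txn=∅  M[L0]=10
step 14: P1: store L2 := 80  ⟶  IMII  (L2)  txn=BusRdX  M[L2]=50
step 15: P0: load  L0  ⟶  SIIO  (L0)  txn=BusRd  M[L0]=10
step 16: P1: load  L1  ⟶  OSIS  (L1)  txn=∅  M[L1]=50
step 17: P0: load  L1  ⟶  OSIS  (L1)  txn=∅  M[L1]=50
step 18: P2: store L0 := 91  ⟶  IIMI  (L0)  txn=BusRdX+Flush  M[L0]=84
step 19: P2: store L2 := 1  ⟶  IIMI  (L2)  txn=BusRdX+Flush  M[L2]=80
step 20: P2: load  L0  ⟶  IIMI  (L0)  txn=∅  M[L0]=84
step 21: P3: load  L2  ⟶  IIOS  (L2)  txn=BusRd  M[L2]=80
step 22: P0: store L1 := 93  ⟶  MIII  (L1)  txn=BusUpgr  M[L1]=50
step 23: P2: store L0 := 68  ⟶  IIMI  (L0)  txn=∅  M[L0]=84
step 24: P1: load  L2  ⟶  ISOS  (L2)  txn=BusRd  M[L2]=80
step 25: P3: load  L0  ⟶  IIOS  (L0)  txn=BusRd  M[L0]=84
step 26: P2: store L2 := 78  ⟶  IIMI  (L2)  txn=BusUpgr  M[L2]=80
step 27: P1: store L0 := 45  ⟶  IMII  (L0)  txn=BusRdX+Flush  M[L0]=68
step 28: P0: load  L2  ⟶  SIOI  (L2)  txn=BusRd  M[L2]=80
step 29: P1: load  L2  ⟶  SSOI  (L2)  txn=BusRd  M[L2]=80
step 30: P3: store L0 := 64  ⟶  IIIM  (L0)  txn=BusRdX+Flush  M[L0]=45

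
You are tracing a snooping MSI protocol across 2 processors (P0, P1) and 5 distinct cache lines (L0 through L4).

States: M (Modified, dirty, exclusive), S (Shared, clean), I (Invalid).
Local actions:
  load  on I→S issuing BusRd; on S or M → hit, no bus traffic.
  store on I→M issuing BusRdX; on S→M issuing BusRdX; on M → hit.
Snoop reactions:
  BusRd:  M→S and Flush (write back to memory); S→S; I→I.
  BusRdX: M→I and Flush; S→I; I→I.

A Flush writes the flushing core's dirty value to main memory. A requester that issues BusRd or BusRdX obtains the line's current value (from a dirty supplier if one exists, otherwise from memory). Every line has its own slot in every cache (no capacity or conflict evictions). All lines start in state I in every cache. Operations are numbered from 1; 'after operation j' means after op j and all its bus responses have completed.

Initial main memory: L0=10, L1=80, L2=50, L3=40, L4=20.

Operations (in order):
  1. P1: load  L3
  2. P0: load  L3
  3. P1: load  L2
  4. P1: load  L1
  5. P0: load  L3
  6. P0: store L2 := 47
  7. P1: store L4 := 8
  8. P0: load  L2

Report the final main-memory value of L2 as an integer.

memory[L2] = 50

1. P1: load  L3  bus=[BusRd]  L3: P0=I P1=S  mem[L3]=40
2. P0: load  L3  bus=[BusRd]  L3: P0=S P1=S  mem[L3]=40
3. P1: load  L2  bus=[BusRd]  L2: P0=I P1=S  mem[L2]=50
4. P1: load  L1  bus=[BusRd]  L1: P0=I P1=S  mem[L1]=80
5. P0: load  L3  bus=[-]  L3: P0=S P1=S  mem[L3]=40
6. P0: store L2 := 47  bus=[BusRdX]  L2: P0=M P1=I  mem[L2]=50
7. P1: store L4 := 8  bus=[BusRdX]  L4: P0=I P1=M  mem[L4]=20
8. P0: load  L2  bus=[-]  L2: P0=M P1=I  mem[L2]=50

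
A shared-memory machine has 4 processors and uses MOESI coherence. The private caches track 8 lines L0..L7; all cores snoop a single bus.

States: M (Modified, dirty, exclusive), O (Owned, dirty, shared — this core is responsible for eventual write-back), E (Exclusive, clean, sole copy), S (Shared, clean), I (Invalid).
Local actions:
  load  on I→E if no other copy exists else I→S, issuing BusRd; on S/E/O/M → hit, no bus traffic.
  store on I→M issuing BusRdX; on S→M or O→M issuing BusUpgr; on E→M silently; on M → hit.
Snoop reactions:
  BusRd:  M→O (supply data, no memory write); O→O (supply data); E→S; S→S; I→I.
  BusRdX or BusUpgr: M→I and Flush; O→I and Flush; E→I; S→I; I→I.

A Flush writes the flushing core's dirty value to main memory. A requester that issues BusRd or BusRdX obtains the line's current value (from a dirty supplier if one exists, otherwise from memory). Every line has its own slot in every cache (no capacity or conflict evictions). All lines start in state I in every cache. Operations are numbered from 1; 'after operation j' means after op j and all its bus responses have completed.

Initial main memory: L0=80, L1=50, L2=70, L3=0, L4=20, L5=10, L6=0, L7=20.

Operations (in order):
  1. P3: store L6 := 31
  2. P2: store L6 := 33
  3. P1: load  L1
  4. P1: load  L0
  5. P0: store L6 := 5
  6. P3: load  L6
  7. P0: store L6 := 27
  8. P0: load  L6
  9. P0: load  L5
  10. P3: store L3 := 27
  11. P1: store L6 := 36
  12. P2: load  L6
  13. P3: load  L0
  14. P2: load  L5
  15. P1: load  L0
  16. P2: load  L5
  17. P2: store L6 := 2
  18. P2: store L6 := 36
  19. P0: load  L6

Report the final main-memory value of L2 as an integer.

step 1: P3: store L6 := 31  ⟶  IIIM  (L6)  txn=BusRdX  M[L6]=0
step 2: P2: store L6 := 33  ⟶  IIMI  (L6)  txn=BusRdX+Flush  M[L6]=31
step 3: P1: load  L1  ⟶  IEII  (L1)  txn=BusRd  M[L1]=50
step 4: P1: load  L0  ⟶  IEII  (L0)  txn=BusRd  M[L0]=80
step 5: P0: store L6 := 5  ⟶  MIII  (L6)  txn=BusRdX+Flush  M[L6]=33
step 6: P3: load  L6  ⟶  OIIS  (L6)  txn=BusRd  M[L6]=33
step 7: P0: store L6 := 27  ⟶  MIII  (L6)  txn=BusUpgr  M[L6]=33
step 8: P0: load  L6  ⟶  MIII  (L6)  txn=∅  M[L6]=33
step 9: P0: load  L5  ⟶  EIII  (L5)  txn=BusRd  M[L5]=10
step 10: P3: store L3 := 27  ⟶  IIIM  (L3)  txn=BusRdX  M[L3]=0
step 11: P1: store L6 := 36  ⟶  IMII  (L6)  txn=BusRdX+Flush  M[L6]=27
step 12: P2: load  L6  ⟶  IOSI  (L6)  txn=BusRd  M[L6]=27
step 13: P3: load  L0  ⟶  ISIS  (L0)  txn=BusRd  M[L0]=80
step 14: P2: load  L5  ⟶  SISI  (L5)  txn=BusRd  M[L5]=10
step 15: P1: load  L0  ⟶  ISIS  (L0)  txn=∅  M[L0]=80
step 16: P2: load  L5  ⟶  SISI  (L5)  txn=∅  M[L5]=10
step 17: P2: store L6 := 2  ⟶  IIMI  (L6)  txn=BusUpgr+Flush  M[L6]=36
step 18: P2: store L6 := 36  ⟶  IIMI  (L6)  txn=∅  M[L6]=36
step 19: P0: load  L6  ⟶  SIOI  (L6)  txn=BusRd  M[L6]=36

memory[L2] = 70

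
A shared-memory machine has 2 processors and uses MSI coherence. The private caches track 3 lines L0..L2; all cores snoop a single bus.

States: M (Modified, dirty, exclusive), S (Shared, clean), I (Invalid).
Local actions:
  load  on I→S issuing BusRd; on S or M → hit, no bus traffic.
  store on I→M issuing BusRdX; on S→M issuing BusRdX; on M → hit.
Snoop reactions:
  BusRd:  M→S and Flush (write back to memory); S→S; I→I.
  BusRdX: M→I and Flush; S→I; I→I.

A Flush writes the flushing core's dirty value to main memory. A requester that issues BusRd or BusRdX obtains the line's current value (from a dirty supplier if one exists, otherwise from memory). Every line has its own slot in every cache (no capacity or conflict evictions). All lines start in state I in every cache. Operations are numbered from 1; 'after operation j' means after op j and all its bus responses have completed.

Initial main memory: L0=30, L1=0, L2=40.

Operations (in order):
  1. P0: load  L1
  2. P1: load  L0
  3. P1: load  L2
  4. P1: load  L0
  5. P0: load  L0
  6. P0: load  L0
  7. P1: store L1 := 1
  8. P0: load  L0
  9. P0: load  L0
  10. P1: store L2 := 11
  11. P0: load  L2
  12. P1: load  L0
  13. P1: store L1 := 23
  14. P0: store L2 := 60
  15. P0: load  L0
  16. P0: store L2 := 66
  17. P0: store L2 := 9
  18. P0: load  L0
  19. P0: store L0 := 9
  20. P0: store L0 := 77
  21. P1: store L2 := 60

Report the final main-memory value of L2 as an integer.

memory[L2] = 9

1. P0: load  L1  bus=[BusRd]  L1: P0=S P1=I  mem[L1]=0
2. P1: load  L0  bus=[BusRd]  L0: P0=I P1=S  mem[L0]=30
3. P1: load  L2  bus=[BusRd]  L2: P0=I P1=S  mem[L2]=40
4. P1: load  L0  bus=[-]  L0: P0=I P1=S  mem[L0]=30
5. P0: load  L0  bus=[BusRd]  L0: P0=S P1=S  mem[L0]=30
6. P0: load  L0  bus=[-]  L0: P0=S P1=S  mem[L0]=30
7. P1: store L1 := 1  bus=[BusRdX]  L1: P0=I P1=M  mem[L1]=0
8. P0: load  L0  bus=[-]  L0: P0=S P1=S  mem[L0]=30
9. P0: load  L0  bus=[-]  L0: P0=S P1=S  mem[L0]=30
10. P1: store L2 := 11  bus=[BusRdX]  L2: P0=I P1=M  mem[L2]=40
11. P0: load  L2  bus=[BusRd,Flush]  L2: P0=S P1=S  mem[L2]=11
12. P1: load  L0  bus=[-]  L0: P0=S P1=S  mem[L0]=30
13. P1: store L1 := 23  bus=[-]  L1: P0=I P1=M  mem[L1]=0
14. P0: store L2 := 60  bus=[BusRdX]  L2: P0=M P1=I  mem[L2]=11
15. P0: load  L0  bus=[-]  L0: P0=S P1=S  mem[L0]=30
16. P0: store L2 := 66  bus=[-]  L2: P0=M P1=I  mem[L2]=11
17. P0: store L2 := 9  bus=[-]  L2: P0=M P1=I  mem[L2]=11
18. P0: load  L0  bus=[-]  L0: P0=S P1=S  mem[L0]=30
19. P0: store L0 := 9  bus=[BusRdX]  L0: P0=M P1=I  mem[L0]=30
20. P0: store L0 := 77  bus=[-]  L0: P0=M P1=I  mem[L0]=30
21. P1: store L2 := 60  bus=[BusRdX,Flush]  L2: P0=I P1=M  mem[L2]=9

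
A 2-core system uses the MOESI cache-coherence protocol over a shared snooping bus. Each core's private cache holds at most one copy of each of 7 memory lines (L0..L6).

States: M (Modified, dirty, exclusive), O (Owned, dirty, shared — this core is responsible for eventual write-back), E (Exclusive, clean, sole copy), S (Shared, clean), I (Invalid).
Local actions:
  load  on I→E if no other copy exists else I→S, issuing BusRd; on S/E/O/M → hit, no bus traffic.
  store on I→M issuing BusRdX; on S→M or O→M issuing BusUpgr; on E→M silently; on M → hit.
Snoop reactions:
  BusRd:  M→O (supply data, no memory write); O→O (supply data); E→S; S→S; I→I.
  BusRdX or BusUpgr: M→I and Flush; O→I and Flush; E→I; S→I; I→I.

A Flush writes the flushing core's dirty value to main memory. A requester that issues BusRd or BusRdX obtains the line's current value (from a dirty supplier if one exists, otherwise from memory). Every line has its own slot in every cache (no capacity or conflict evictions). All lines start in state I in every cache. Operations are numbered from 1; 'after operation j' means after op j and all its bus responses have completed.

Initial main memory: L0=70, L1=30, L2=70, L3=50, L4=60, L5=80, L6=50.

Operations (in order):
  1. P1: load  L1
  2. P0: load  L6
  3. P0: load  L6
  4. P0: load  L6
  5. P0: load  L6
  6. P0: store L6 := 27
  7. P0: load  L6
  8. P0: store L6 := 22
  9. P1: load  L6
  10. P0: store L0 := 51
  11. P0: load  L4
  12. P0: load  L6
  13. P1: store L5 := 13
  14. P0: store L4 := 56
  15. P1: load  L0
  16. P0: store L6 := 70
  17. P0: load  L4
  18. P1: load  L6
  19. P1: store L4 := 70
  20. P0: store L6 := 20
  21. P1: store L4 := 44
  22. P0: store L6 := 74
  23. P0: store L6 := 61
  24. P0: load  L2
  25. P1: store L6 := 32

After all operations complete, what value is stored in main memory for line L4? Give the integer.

memory[L4] = 56

1. P1: load  L1  bus=[BusRd]  L1: P0=I P1=E  mem[L1]=30
2. P0: load  L6  bus=[BusRd]  L6: P0=E P1=I  mem[L6]=50
3. P0: load  L6  bus=[-]  L6: P0=E P1=I  mem[L6]=50
4. P0: load  L6  bus=[-]  L6: P0=E P1=I  mem[L6]=50
5. P0: load  L6  bus=[-]  L6: P0=E P1=I  mem[L6]=50
6. P0: store L6 := 27  bus=[-]  L6: P0=M P1=I  mem[L6]=50
7. P0: load  L6  bus=[-]  L6: P0=M P1=I  mem[L6]=50
8. P0: store L6 := 22  bus=[-]  L6: P0=M P1=I  mem[L6]=50
9. P1: load  L6  bus=[BusRd]  L6: P0=O P1=S  mem[L6]=50
10. P0: store L0 := 51  bus=[BusRdX]  L0: P0=M P1=I  mem[L0]=70
11. P0: load  L4  bus=[BusRd]  L4: P0=E P1=I  mem[L4]=60
12. P0: load  L6  bus=[-]  L6: P0=O P1=S  mem[L6]=50
13. P1: store L5 := 13  bus=[BusRdX]  L5: P0=I P1=M  mem[L5]=80
14. P0: store L4 := 56  bus=[-]  L4: P0=M P1=I  mem[L4]=60
15. P1: load  L0  bus=[BusRd]  L0: P0=O P1=S  mem[L0]=70
16. P0: store L6 := 70  bus=[BusUpgr]  L6: P0=M P1=I  mem[L6]=50
17. P0: load  L4  bus=[-]  L4: P0=M P1=I  mem[L4]=60
18. P1: load  L6  bus=[BusRd]  L6: P0=O P1=S  mem[L6]=50
19. P1: store L4 := 70  bus=[BusRdX,Flush]  L4: P0=I P1=M  mem[L4]=56
20. P0: store L6 := 20  bus=[BusUpgr]  L6: P0=M P1=I  mem[L6]=50
21. P1: store L4 := 44  bus=[-]  L4: P0=I P1=M  mem[L4]=56
22. P0: store L6 := 74  bus=[-]  L6: P0=M P1=I  mem[L6]=50
23. P0: store L6 := 61  bus=[-]  L6: P0=M P1=I  mem[L6]=50
24. P0: load  L2  bus=[BusRd]  L2: P0=E P1=I  mem[L2]=70
25. P1: store L6 := 32  bus=[BusRdX,Flush]  L6: P0=I P1=M  mem[L6]=61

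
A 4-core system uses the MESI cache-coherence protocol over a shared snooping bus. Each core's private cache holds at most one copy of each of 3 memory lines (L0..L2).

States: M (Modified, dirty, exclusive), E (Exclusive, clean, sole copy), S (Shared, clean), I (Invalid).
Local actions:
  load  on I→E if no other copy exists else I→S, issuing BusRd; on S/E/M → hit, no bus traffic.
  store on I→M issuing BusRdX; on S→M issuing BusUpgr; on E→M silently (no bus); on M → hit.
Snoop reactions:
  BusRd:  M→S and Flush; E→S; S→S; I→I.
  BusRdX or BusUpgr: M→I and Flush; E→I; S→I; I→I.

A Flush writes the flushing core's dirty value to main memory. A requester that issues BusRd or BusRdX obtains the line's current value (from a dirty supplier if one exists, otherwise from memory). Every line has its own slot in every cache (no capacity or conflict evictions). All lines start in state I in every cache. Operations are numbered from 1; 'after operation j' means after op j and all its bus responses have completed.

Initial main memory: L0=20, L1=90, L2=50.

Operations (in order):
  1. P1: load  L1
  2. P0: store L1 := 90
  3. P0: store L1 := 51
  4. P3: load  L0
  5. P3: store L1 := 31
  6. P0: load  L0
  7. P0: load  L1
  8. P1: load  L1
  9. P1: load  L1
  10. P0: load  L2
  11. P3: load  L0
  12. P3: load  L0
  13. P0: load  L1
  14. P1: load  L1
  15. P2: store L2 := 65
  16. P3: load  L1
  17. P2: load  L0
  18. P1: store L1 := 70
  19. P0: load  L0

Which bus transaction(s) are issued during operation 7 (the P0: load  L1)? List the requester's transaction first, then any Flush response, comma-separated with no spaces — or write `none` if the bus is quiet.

bus = BusRd,Flush

1. P1: load  L1  bus=[BusRd]  L1: P0=I P1=E P2=I P3=I  mem[L1]=90
2. P0: store L1 := 90  bus=[BusRdX]  L1: P0=M P1=I P2=I P3=I  mem[L1]=90
3. P0: store L1 := 51  bus=[-]  L1: P0=M P1=I P2=I P3=I  mem[L1]=90
4. P3: load  L0  bus=[BusRd]  L0: P0=I P1=I P2=I P3=E  mem[L0]=20
5. P3: store L1 := 31  bus=[BusRdX,Flush]  L1: P0=I P1=I P2=I P3=M  mem[L1]=51
6. P0: load  L0  bus=[BusRd]  L0: P0=S P1=I P2=I P3=S  mem[L0]=20
7. P0: load  L1  bus=[BusRd,Flush]  L1: P0=S P1=I P2=I P3=S  mem[L1]=31
8. P1: load  L1  bus=[BusRd]  L1: P0=S P1=S P2=I P3=S  mem[L1]=31
9. P1: load  L1  bus=[-]  L1: P0=S P1=S P2=I P3=S  mem[L1]=31
10. P0: load  L2  bus=[BusRd]  L2: P0=E P1=I P2=I P3=I  mem[L2]=50
11. P3: load  L0  bus=[-]  L0: P0=S P1=I P2=I P3=S  mem[L0]=20
12. P3: load  L0  bus=[-]  L0: P0=S P1=I P2=I P3=S  mem[L0]=20
13. P0: load  L1  bus=[-]  L1: P0=S P1=S P2=I P3=S  mem[L1]=31
14. P1: load  L1  bus=[-]  L1: P0=S P1=S P2=I P3=S  mem[L1]=31
15. P2: store L2 := 65  bus=[BusRdX]  L2: P0=I P1=I P2=M P3=I  mem[L2]=50
16. P3: load  L1  bus=[-]  L1: P0=S P1=S P2=I P3=S  mem[L1]=31
17. P2: load  L0  bus=[BusRd]  L0: P0=S P1=I P2=S P3=S  mem[L0]=20
18. P1: store L1 := 70  bus=[BusUpgr]  L1: P0=I P1=M P2=I P3=I  mem[L1]=31
19. P0: load  L0  bus=[-]  L0: P0=S P1=I P2=S P3=S  mem[L0]=20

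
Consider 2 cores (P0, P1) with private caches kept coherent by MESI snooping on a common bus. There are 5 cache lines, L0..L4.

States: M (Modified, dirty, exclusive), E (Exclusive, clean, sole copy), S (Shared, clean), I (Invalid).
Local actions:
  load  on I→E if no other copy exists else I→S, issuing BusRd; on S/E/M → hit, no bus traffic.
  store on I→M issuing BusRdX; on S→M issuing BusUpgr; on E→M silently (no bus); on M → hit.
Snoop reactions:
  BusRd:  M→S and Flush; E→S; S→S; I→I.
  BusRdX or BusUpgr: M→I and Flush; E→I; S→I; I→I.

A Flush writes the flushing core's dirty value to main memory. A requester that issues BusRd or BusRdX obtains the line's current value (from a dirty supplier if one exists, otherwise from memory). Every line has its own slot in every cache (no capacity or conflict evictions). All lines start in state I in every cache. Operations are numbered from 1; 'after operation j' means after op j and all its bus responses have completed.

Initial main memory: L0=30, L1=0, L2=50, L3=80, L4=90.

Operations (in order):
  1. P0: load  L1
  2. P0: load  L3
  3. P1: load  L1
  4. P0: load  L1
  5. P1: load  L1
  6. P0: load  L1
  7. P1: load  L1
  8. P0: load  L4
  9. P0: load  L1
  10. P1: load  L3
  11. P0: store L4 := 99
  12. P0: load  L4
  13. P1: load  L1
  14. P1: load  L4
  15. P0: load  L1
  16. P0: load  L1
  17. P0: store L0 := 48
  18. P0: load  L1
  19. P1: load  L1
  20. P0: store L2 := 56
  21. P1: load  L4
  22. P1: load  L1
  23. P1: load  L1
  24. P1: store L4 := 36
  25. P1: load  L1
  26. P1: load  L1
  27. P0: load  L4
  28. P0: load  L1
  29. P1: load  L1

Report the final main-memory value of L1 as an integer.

[1] P0: load  L1 | P0:E(0), P1:I | bus: BusRd
[2] P0: load  L3 | P0:E(80), P1:I | bus: BusRd
[3] P1: load  L1 | P0:S(0), P1:S(0) | bus: BusRd
[4] P0: load  L1 | P0:S(0), P1:S(0) | bus: none
[5] P1: load  L1 | P0:S(0), P1:S(0) | bus: none
[6] P0: load  L1 | P0:S(0), P1:S(0) | bus: none
[7] P1: load  L1 | P0:S(0), P1:S(0) | bus: none
[8] P0: load  L4 | P0:E(90), P1:I | bus: BusRd
[9] P0: load  L1 | P0:S(0), P1:S(0) | bus: none
[10] P1: load  L3 | P0:S(80), P1:S(80) | bus: BusRd
[11] P0: store L4 := 99 | P0:M(99), P1:I | bus: none
[12] P0: load  L4 | P0:M(99), P1:I | bus: none
[13] P1: load  L1 | P0:S(0), P1:S(0) | bus: none
[14] P1: load  L4 | P0:S(99), P1:S(99) | bus: BusRd,Flush
[15] P0: load  L1 | P0:S(0), P1:S(0) | bus: none
[16] P0: load  L1 | P0:S(0), P1:S(0) | bus: none
[17] P0: store L0 := 48 | P0:M(48), P1:I | bus: BusRdX
[18] P0: load  L1 | P0:S(0), P1:S(0) | bus: none
[19] P1: load  L1 | P0:S(0), P1:S(0) | bus: none
[20] P0: store L2 := 56 | P0:M(56), P1:I | bus: BusRdX
[21] P1: load  L4 | P0:S(99), P1:S(99) | bus: none
[22] P1: load  L1 | P0:S(0), P1:S(0) | bus: none
[23] P1: load  L1 | P0:S(0), P1:S(0) | bus: none
[24] P1: store L4 := 36 | P0:I, P1:M(36) | bus: BusUpgr
[25] P1: load  L1 | P0:S(0), P1:S(0) | bus: none
[26] P1: load  L1 | P0:S(0), P1:S(0) | bus: none
[27] P0: load  L4 | P0:S(36), P1:S(36) | bus: BusRd,Flush
[28] P0: load  L1 | P0:S(0), P1:S(0) | bus: none
[29] P1: load  L1 | P0:S(0), P1:S(0) | bus: none

memory[L1] = 0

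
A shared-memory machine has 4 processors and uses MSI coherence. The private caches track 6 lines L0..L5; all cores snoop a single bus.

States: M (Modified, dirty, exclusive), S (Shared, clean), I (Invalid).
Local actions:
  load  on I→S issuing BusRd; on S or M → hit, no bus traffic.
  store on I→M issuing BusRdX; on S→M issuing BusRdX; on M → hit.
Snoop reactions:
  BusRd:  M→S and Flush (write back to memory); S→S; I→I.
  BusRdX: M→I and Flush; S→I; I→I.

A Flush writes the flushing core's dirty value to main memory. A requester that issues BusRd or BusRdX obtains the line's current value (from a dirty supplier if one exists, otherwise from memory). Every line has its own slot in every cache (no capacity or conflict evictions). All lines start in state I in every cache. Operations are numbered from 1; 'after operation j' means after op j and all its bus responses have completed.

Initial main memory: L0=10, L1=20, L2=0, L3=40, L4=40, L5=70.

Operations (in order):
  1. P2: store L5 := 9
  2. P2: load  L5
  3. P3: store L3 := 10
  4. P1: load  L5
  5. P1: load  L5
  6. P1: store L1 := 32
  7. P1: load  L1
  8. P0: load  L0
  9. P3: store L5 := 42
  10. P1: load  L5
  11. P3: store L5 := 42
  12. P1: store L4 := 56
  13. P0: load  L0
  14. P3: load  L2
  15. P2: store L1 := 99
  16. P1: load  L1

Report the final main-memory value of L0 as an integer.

1. P2: store L5 := 9  bus=[BusRdX]  L5: P0=I P1=I P2=M P3=I  mem[L5]=70
2. P2: load  L5  bus=[-]  L5: P0=I P1=I P2=M P3=I  mem[L5]=70
3. P3: store L3 := 10  bus=[BusRdX]  L3: P0=I P1=I P2=I P3=M  mem[L3]=40
4. P1: load  L5  bus=[BusRd,Flush]  L5: P0=I P1=S P2=S P3=I  mem[L5]=9
5. P1: load  L5  bus=[-]  L5: P0=I P1=S P2=S P3=I  mem[L5]=9
6. P1: store L1 := 32  bus=[BusRdX]  L1: P0=I P1=M P2=I P3=I  mem[L1]=20
7. P1: load  L1  bus=[-]  L1: P0=I P1=M P2=I P3=I  mem[L1]=20
8. P0: load  L0  bus=[BusRd]  L0: P0=S P1=I P2=I P3=I  mem[L0]=10
9. P3: store L5 := 42  bus=[BusRdX]  L5: P0=I P1=I P2=I P3=M  mem[L5]=9
10. P1: load  L5  bus=[BusRd,Flush]  L5: P0=I P1=S P2=I P3=S  mem[L5]=42
11. P3: store L5 := 42  bus=[BusRdX]  L5: P0=I P1=I P2=I P3=M  mem[L5]=42
12. P1: store L4 := 56  bus=[BusRdX]  L4: P0=I P1=M P2=I P3=I  mem[L4]=40
13. P0: load  L0  bus=[-]  L0: P0=S P1=I P2=I P3=I  mem[L0]=10
14. P3: load  L2  bus=[BusRd]  L2: P0=I P1=I P2=I P3=S  mem[L2]=0
15. P2: store L1 := 99  bus=[BusRdX,Flush]  L1: P0=I P1=I P2=M P3=I  mem[L1]=32
16. P1: load  L1  bus=[BusRd,Flush]  L1: P0=I P1=S P2=S P3=I  mem[L1]=99

memory[L0] = 10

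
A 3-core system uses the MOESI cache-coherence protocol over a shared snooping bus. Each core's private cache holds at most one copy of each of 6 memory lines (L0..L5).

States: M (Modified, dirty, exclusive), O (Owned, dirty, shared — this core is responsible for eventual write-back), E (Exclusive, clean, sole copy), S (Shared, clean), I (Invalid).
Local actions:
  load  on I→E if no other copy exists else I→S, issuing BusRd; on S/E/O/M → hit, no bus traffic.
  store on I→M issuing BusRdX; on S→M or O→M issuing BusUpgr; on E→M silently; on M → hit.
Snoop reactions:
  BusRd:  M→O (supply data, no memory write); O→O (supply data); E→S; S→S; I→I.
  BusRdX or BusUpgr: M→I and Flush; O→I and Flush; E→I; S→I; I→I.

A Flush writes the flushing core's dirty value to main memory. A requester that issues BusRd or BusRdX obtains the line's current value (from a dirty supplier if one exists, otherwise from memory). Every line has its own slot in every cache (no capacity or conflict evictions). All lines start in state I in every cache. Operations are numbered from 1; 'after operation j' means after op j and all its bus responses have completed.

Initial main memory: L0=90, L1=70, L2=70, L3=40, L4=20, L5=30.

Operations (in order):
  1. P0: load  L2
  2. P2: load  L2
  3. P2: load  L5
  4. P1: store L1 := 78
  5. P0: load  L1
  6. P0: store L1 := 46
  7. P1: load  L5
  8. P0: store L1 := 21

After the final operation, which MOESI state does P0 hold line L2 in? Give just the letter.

state = S

1. P0: load  L2  bus=[BusRd]  L2: P0=E P1=I P2=I  mem[L2]=70
2. P2: load  L2  bus=[BusRd]  L2: P0=S P1=I P2=S  mem[L2]=70
3. P2: load  L5  bus=[BusRd]  L5: P0=I P1=I P2=E  mem[L5]=30
4. P1: store L1 := 78  bus=[BusRdX]  L1: P0=I P1=M P2=I  mem[L1]=70
5. P0: load  L1  bus=[BusRd]  L1: P0=S P1=O P2=I  mem[L1]=70
6. P0: store L1 := 46  bus=[BusUpgr,Flush]  L1: P0=M P1=I P2=I  mem[L1]=78
7. P1: load  L5  bus=[BusRd]  L5: P0=I P1=S P2=S  mem[L5]=30
8. P0: store L1 := 21  bus=[-]  L1: P0=M P1=I P2=I  mem[L1]=78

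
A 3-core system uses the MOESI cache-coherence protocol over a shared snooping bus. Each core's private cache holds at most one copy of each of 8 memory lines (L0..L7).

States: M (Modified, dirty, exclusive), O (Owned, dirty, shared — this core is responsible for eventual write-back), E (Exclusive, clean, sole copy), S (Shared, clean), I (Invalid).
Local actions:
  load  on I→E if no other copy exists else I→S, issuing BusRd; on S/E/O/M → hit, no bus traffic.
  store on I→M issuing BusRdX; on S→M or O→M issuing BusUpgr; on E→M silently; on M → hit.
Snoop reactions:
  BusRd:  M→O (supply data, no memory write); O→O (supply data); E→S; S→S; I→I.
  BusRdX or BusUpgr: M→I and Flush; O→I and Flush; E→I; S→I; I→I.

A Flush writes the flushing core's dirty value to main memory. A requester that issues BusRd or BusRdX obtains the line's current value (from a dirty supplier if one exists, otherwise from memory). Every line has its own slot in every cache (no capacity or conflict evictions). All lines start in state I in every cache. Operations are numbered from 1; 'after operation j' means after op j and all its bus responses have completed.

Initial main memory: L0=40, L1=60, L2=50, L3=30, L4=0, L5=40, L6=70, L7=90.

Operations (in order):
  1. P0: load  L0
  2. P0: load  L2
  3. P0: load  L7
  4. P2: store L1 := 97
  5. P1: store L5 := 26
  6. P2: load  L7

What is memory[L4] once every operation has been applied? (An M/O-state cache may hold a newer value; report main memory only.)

memory[L4] = 0

1. P0: load  L0  bus=[BusRd]  L0: P0=E P1=I P2=I  mem[L0]=40
2. P0: load  L2  bus=[BusRd]  L2: P0=E P1=I P2=I  mem[L2]=50
3. P0: load  L7  bus=[BusRd]  L7: P0=E P1=I P2=I  mem[L7]=90
4. P2: store L1 := 97  bus=[BusRdX]  L1: P0=I P1=I P2=M  mem[L1]=60
5. P1: store L5 := 26  bus=[BusRdX]  L5: P0=I P1=M P2=I  mem[L5]=40
6. P2: load  L7  bus=[BusRd]  L7: P0=S P1=I P2=S  mem[L7]=90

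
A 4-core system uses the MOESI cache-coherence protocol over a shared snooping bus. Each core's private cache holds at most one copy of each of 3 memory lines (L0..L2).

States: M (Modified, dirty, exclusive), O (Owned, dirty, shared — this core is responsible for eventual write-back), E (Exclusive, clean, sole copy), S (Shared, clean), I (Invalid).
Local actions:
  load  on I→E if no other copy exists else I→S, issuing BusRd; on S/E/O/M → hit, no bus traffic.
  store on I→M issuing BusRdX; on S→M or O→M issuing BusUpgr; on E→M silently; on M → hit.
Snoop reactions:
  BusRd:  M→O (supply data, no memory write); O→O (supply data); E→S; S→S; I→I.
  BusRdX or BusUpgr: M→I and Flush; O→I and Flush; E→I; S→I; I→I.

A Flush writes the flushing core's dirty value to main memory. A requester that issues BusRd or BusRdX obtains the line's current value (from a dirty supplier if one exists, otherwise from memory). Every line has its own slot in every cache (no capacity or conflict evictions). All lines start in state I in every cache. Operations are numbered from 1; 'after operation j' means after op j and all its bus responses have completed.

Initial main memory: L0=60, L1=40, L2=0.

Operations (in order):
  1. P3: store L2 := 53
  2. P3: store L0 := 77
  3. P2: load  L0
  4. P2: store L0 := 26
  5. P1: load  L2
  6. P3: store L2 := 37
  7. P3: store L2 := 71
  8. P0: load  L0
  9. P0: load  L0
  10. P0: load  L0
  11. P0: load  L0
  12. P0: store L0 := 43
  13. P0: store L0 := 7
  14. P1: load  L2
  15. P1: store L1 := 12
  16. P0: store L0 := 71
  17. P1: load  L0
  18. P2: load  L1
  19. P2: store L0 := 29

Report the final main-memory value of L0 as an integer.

memory[L0] = 71

step 1: P3: store L2 := 53  ⟶  IIIM  (L2)  txn=BusRdX  M[L2]=0
step 2: P3: store L0 := 77  ⟶  IIIM  (L0)  txn=BusRdX  M[L0]=60
step 3: P2: load  L0  ⟶  IISO  (L0)  txn=BusRd  M[L0]=60
step 4: P2: store L0 := 26  ⟶  IIMI  (L0)  txn=BusUpgr+Flush  M[L0]=77
step 5: P1: load  L2  ⟶  ISIO  (L2)  txn=BusRd  M[L2]=0
step 6: P3: store L2 := 37  ⟶  IIIM  (L2)  txn=BusUpgr  M[L2]=0
step 7: P3: store L2 := 71  ⟶  IIIM  (L2)  txn=∅  M[L2]=0
step 8: P0: load  L0  ⟶  SIOI  (L0)  txn=BusRd  M[L0]=77
step 9: P0: load  L0  ⟶  SIOI  (L0)  txn=∅  M[L0]=77
step 10: P0: load  L0  ⟶  SIOI  (L0)  txn=∅  M[L0]=77
step 11: P0: load  L0  ⟶  SIOI  (L0)  txn=∅  M[L0]=77
step 12: P0: store L0 := 43  ⟶  MIII  (L0)  txn=BusUpgr+Flush  M[L0]=26
step 13: P0: store L0 := 7  ⟶  MIII  (L0)  txn=∅  M[L0]=26
step 14: P1: load  L2  ⟶  ISIO  (L2)  txn=BusRd  M[L2]=0
step 15: P1: store L1 := 12  ⟶  IMII  (L1)  txn=BusRdX  M[L1]=40
step 16: P0: store L0 := 71  ⟶  MIII  (L0)  txn=∅  M[L0]=26
step 17: P1: load  L0  ⟶  OSII  (L0)  txn=BusRd  M[L0]=26
step 18: P2: load  L1  ⟶  IOSI  (L1)  txn=BusRd  M[L1]=40
step 19: P2: store L0 := 29  ⟶  IIMI  (L0)  txn=BusRdX+Flush  M[L0]=71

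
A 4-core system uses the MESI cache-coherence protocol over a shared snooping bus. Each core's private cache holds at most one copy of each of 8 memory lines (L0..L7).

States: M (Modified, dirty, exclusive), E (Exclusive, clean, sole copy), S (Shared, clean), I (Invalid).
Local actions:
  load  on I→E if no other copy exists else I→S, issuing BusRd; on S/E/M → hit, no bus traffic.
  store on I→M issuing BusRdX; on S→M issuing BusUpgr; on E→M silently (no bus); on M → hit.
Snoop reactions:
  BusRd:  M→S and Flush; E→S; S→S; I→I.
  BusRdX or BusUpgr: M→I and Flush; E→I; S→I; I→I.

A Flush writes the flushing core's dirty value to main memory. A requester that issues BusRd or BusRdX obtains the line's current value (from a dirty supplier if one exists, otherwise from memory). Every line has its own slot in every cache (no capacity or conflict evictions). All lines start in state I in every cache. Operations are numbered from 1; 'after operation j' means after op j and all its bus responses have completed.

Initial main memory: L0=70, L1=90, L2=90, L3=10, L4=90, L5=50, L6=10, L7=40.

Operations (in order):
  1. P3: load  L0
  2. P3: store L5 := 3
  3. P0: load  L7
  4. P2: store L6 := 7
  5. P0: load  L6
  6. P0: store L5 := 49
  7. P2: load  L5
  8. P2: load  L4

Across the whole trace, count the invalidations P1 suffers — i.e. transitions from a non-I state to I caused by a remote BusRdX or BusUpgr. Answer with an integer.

step 1: P3: load  L0  ⟶  IIIE  (L0)  txn=BusRd  M[L0]=70
step 2: P3: store L5 := 3  ⟶  IIIM  (L5)  txn=BusRdX  M[L5]=50
step 3: P0: load  L7  ⟶  EIII  (L7)  txn=BusRd  M[L7]=40
step 4: P2: store L6 := 7  ⟶  IIMI  (L6)  txn=BusRdX  M[L6]=10
step 5: P0: load  L6  ⟶  SISI  (L6)  txn=BusRd+Flush  M[L6]=7
step 6: P0: store L5 := 49  ⟶  MIII  (L5)  txn=BusRdX+Flush  M[L5]=3
step 7: P2: load  L5  ⟶  SISI  (L5)  txn=BusRd+Flush  M[L5]=49
step 8: P2: load  L4  ⟶  IIEI  (L4)  txn=BusRd  M[L4]=90

invalidations = 0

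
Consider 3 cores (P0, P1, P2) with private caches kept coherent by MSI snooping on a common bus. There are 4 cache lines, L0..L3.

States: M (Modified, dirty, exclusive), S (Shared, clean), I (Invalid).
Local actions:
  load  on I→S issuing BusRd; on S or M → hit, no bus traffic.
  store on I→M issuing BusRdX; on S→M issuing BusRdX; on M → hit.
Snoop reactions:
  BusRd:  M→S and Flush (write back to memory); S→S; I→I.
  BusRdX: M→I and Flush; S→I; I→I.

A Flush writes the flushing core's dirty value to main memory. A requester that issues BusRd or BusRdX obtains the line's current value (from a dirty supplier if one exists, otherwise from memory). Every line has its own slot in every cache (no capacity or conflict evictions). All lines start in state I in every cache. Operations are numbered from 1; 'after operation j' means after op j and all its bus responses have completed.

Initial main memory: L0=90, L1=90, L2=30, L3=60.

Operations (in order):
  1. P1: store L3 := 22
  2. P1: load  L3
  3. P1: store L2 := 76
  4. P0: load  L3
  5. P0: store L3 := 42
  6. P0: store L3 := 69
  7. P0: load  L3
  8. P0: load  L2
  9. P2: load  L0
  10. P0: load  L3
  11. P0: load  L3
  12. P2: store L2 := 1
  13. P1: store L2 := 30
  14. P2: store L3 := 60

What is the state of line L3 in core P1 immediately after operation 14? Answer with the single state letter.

1. P1: store L3 := 22  bus=[BusRdX]  L3: P0=I P1=M P2=I  mem[L3]=60
2. P1: load  L3  bus=[-]  L3: P0=I P1=M P2=I  mem[L3]=60
3. P1: store L2 := 76  bus=[BusRdX]  L2: P0=I P1=M P2=I  mem[L2]=30
4. P0: load  L3  bus=[BusRd,Flush]  L3: P0=S P1=S P2=I  mem[L3]=22
5. P0: store L3 := 42  bus=[BusRdX]  L3: P0=M P1=I P2=I  mem[L3]=22
6. P0: store L3 := 69  bus=[-]  L3: P0=M P1=I P2=I  mem[L3]=22
7. P0: load  L3  bus=[-]  L3: P0=M P1=I P2=I  mem[L3]=22
8. P0: load  L2  bus=[BusRd,Flush]  L2: P0=S P1=S P2=I  mem[L2]=76
9. P2: load  L0  bus=[BusRd]  L0: P0=I P1=I P2=S  mem[L0]=90
10. P0: load  L3  bus=[-]  L3: P0=M P1=I P2=I  mem[L3]=22
11. P0: load  L3  bus=[-]  L3: P0=M P1=I P2=I  mem[L3]=22
12. P2: store L2 := 1  bus=[BusRdX]  L2: P0=I P1=I P2=M  mem[L2]=76
13. P1: store L2 := 30  bus=[BusRdX,Flush]  L2: P0=I P1=M P2=I  mem[L2]=1
14. P2: store L3 := 60  bus=[BusRdX,Flush]  L3: P0=I P1=I P2=M  mem[L3]=69

state = I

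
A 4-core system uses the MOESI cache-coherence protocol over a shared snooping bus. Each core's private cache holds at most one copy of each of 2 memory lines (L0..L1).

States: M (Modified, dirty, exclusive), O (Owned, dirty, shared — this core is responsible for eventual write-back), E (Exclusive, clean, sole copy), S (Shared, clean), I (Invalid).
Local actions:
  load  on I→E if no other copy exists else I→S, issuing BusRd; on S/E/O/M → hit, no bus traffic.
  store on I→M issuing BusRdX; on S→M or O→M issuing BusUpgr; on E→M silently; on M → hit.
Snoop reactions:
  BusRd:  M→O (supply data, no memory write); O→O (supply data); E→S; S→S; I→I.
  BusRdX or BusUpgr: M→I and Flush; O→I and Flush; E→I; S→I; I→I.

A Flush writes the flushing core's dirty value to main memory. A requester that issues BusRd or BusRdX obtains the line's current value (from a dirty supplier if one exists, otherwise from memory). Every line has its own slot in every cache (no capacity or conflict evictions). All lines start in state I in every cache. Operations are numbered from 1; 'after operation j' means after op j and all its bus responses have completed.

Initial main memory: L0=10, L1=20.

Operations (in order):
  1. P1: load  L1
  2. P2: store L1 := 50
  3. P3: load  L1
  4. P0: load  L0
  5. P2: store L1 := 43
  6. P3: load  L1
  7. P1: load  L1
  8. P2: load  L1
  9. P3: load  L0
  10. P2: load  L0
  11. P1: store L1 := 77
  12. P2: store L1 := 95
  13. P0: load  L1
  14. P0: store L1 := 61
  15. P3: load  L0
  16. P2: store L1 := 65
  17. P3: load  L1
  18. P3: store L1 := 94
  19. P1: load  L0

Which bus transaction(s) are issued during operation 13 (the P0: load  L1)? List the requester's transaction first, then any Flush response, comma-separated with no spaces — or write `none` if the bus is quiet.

bus = BusRd

[1] P1: load  L1 | P0:I, P1:E(20), P2:I, P3:I | bus: BusRd
[2] P2: store L1 := 50 | P0:I, P1:I, P2:M(50), P3:I | bus: BusRdX
[3] P3: load  L1 | P0:I, P1:I, P2:O(50), P3:S(50) | bus: BusRd
[4] P0: load  L0 | P0:E(10), P1:I, P2:I, P3:I | bus: BusRd
[5] P2: store L1 := 43 | P0:I, P1:I, P2:M(43), P3:I | bus: BusUpgr
[6] P3: load  L1 | P0:I, P1:I, P2:O(43), P3:S(43) | bus: BusRd
[7] P1: load  L1 | P0:I, P1:S(43), P2:O(43), P3:S(43) | bus: BusRd
[8] P2: load  L1 | P0:I, P1:S(43), P2:O(43), P3:S(43) | bus: none
[9] P3: load  L0 | P0:S(10), P1:I, P2:I, P3:S(10) | bus: BusRd
[10] P2: load  L0 | P0:S(10), P1:I, P2:S(10), P3:S(10) | bus: BusRd
[11] P1: store L1 := 77 | P0:I, P1:M(77), P2:I, P3:I | bus: BusUpgr,Flush
[12] P2: store L1 := 95 | P0:I, P1:I, P2:M(95), P3:I | bus: BusRdX,Flush
[13] P0: load  L1 | P0:S(95), P1:I, P2:O(95), P3:I | bus: BusRd
[14] P0: store L1 := 61 | P0:M(61), P1:I, P2:I, P3:I | bus: BusUpgr,Flush
[15] P3: load  L0 | P0:S(10), P1:I, P2:S(10), P3:S(10) | bus: none
[16] P2: store L1 := 65 | P0:I, P1:I, P2:M(65), P3:I | bus: BusRdX,Flush
[17] P3: load  L1 | P0:I, P1:I, P2:O(65), P3:S(65) | bus: BusRd
[18] P3: store L1 := 94 | P0:I, P1:I, P2:I, P3:M(94) | bus: BusUpgr,Flush
[19] P1: load  L0 | P0:S(10), P1:S(10), P2:S(10), P3:S(10) | bus: BusRd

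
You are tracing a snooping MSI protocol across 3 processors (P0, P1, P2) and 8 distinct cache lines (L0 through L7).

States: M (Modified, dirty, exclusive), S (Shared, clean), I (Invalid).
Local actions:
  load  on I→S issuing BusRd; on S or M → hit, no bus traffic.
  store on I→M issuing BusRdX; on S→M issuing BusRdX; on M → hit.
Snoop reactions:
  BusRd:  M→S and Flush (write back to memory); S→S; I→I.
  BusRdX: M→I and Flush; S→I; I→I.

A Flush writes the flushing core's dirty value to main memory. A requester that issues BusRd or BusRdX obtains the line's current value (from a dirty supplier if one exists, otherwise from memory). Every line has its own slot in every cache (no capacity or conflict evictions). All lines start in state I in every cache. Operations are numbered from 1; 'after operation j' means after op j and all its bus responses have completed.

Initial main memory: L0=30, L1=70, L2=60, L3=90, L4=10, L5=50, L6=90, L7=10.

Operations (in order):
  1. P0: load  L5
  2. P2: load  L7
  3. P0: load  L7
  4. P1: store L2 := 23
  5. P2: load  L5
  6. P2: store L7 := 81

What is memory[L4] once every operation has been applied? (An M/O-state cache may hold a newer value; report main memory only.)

memory[L4] = 10

  op1 P0: load  L5 → S/I/I on L5; bus BusRd; mem=50
  op2 P2: load  L7 → I/I/S on L7; bus BusRd; mem=10
  op3 P0: load  L7 → S/I/S on L7; bus BusRd; mem=10
  op4 P1: store L2 := 23 → I/M/I on L2; bus BusRdX; mem=60
  op5 P2: load  L5 → S/I/S on L5; bus BusRd; mem=50
  op6 P2: store L7 := 81 → I/I/M on L7; bus BusRdX; mem=10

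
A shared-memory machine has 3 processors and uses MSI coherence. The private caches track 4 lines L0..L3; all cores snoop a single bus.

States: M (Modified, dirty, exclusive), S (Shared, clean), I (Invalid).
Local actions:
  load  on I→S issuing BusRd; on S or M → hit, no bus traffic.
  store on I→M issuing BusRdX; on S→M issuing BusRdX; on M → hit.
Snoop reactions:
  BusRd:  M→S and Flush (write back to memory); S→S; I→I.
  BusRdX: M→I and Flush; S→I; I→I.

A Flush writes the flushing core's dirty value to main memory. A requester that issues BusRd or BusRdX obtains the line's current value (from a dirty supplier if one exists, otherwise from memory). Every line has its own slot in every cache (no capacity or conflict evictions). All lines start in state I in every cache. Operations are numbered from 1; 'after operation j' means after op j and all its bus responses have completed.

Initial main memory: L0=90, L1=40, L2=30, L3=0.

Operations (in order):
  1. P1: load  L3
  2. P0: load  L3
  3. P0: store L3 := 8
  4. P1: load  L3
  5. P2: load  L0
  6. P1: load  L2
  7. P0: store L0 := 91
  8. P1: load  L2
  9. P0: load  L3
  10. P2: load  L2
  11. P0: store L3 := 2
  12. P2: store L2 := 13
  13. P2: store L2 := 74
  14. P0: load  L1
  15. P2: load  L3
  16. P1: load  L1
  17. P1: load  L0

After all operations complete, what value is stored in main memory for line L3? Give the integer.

memory[L3] = 2

  op1 P1: load  L3 → I/S/I on L3; bus BusRd; mem=0
  op2 P0: load  L3 → S/S/I on L3; bus BusRd; mem=0
  op3 P0: store L3 := 8 → M/I/I on L3; bus BusRdX; mem=0
  op4 P1: load  L3 → S/S/I on L3; bus BusRd Flush; mem=8
  op5 P2: load  L0 → I/I/S on L0; bus BusRd; mem=90
  op6 P1: load  L2 → I/S/I on L2; bus BusRd; mem=30
  op7 P0: store L0 := 91 → M/I/I on L0; bus BusRdX; mem=90
  op8 P1: load  L2 → I/S/I on L2; bus (none); mem=30
  op9 P0: load  L3 → S/S/I on L3; bus (none); mem=8
  op10 P2: load  L2 → I/S/S on L2; bus BusRd; mem=30
  op11 P0: store L3 := 2 → M/I/I on L3; bus BusRdX; mem=8
  op12 P2: store L2 := 13 → I/I/M on L2; bus BusRdX; mem=30
  op13 P2: store L2 := 74 → I/I/M on L2; bus (none); mem=30
  op14 P0: load  L1 → S/I/I on L1; bus BusRd; mem=40
  op15 P2: load  L3 → S/I/S on L3; bus BusRd Flush; mem=2
  op16 P1: load  L1 → S/S/I on L1; bus BusRd; mem=40
  op17 P1: load  L0 → S/S/I on L0; bus BusRd Flush; mem=91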